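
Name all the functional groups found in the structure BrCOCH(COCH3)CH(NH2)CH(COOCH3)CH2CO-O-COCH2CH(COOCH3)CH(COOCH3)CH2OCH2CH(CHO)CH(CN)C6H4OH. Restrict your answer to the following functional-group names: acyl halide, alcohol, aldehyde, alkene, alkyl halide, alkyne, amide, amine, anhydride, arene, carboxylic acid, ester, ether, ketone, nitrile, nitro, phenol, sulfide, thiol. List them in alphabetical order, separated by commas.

acyl halide, aldehyde, amine, anhydride, arene, ester, ether, ketone, nitrile, phenol

Taking each segment in turn:
  BrCO: –C(=O)Br: carbonyl C bonded to C and to a halogen → acyl halide (not alkyl halide).
  CH(COCH3): pendant –COCH3: carbonyl C bonded to two carbons → ketone.
  CH(NH2): –NH2 on an sp³ carbon with no adjacent C=O → amine.
  CH(COOCH3): pendant –COOCH3: carbonyl C bonded to C and –OCH3 → ester.
  CH2CO-O-COCH2: two acyl groups sharing one oxygen, –C(=O)–O–C(=O)– → anhydride.
  CH(COOCH3): pendant –COOCH3: carbonyl C bonded to C and –OCH3 → ester.
  CH(COOCH3): pendant –COOCH3: carbonyl C bonded to C and –OCH3 → ester.
  CH2OCH2: C–O–C with sp³ carbons on both sides and no adjacent C=O → ether.
  CH(CHO): pendant –CHO: carbonyl C bonded to C and H → aldehyde.
  CH(CN): pendant –C≡N: nitrile.
  C6H4OH: –OH attached directly to an aromatic ring → phenol (not alcohol); the ring itself is an arene.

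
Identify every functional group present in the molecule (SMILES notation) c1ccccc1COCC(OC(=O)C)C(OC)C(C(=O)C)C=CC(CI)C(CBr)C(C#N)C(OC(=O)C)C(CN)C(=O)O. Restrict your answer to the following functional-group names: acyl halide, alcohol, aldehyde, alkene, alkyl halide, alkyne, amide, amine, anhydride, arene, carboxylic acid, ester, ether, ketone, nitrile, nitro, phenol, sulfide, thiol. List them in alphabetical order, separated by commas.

alkene, alkyl halide, amine, arene, carboxylic acid, ester, ether, ketone, nitrile

Taking each segment in turn:
  C6H5: C6H5– phenyl ring → arene.
  CH2OCH2: C–O–C with sp³ carbons on both sides and no adjacent C=O → ether.
  CH(OCOCH3): pendant –OC(=O)CH3: an acyloxy group → ester.
  CH(OCH3): pendant –OCH3: C–O–C with sp³ C, no adjacent C=O → ether.
  CH(COCH3): pendant –COCH3: carbonyl C bonded to two carbons → ketone.
  CH=CH: C=C double bond → alkene.
  CH(CH2I): pendant –CH2X: halogen on sp³ carbon → alkyl halide.
  CH(CH2Br): pendant –CH2X: halogen on sp³ carbon → alkyl halide.
  CH(CN): pendant –C≡N: nitrile.
  CH(OCOCH3): pendant –OC(=O)CH3: an acyloxy group → ester.
  CH(CH2NH2): pendant –CH2NH2: N on sp³ C, no adjacent C=O → amine.
  COOH: –COOH: carbonyl C bonded to –OH and C → carboxylic acid (the –OH is not a separate alcohol).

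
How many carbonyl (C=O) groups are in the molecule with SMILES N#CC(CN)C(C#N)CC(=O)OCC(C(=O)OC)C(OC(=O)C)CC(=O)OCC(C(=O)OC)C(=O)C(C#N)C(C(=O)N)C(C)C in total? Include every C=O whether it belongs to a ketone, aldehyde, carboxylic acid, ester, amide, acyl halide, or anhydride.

CH2COOCH2: ester, 1 C=O (running total 1).
CH(COOCH3): ester, 1 C=O (running total 2).
CH(OCOCH3): ester, 1 C=O (running total 3).
CH2COOCH2: ester, 1 C=O (running total 4).
CH(COOCH3): ester, 1 C=O (running total 5).
CO: ketone, 1 C=O (running total 6).
CH(CONH2): amide, 1 C=O (running total 7).

7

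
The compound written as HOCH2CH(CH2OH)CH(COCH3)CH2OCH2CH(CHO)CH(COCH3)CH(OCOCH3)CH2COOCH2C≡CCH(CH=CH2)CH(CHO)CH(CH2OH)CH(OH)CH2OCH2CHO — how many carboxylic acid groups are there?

0

HO– on an sp³ carbon → alcohol.
pendant –CH2OH on an sp³ backbone C → alcohol.
pendant –COCH3: carbonyl C bonded to two carbons → ketone.
C–O–C with sp³ carbons on both sides and no adjacent C=O → ether.
pendant –CHO: carbonyl C bonded to C and H → aldehyde.
pendant –COCH3: carbonyl C bonded to two carbons → ketone.
pendant –OC(=O)CH3: an acyloxy group → ester.
–C(=O)–O–C with C on the carbonyl side → ester.
C≡C triple bond → alkyne.
pendant –CH=CH2: C=C double bond → alkene.
pendant –CHO: carbonyl C bonded to C and H → aldehyde.
pendant –CH2OH on an sp³ backbone C → alcohol.
–OH on an sp³ carbon → alcohol (secondary).
C–O–C with sp³ carbons on both sides and no adjacent C=O → ether.
terminal –CHO: carbonyl C bonded to H and C → aldehyde.
No segment is a carboxylic acid: HOCH2 is alcohol, not carboxylic acid; CH(CH2OH) is alcohol, not carboxylic acid; CH(CHO) is aldehyde, not carboxylic acid. → 0.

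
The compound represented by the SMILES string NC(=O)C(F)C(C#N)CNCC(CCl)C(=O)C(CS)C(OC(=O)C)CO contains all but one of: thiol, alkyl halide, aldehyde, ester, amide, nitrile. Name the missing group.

aldehyde

ester: present (CH(OCOCH3) — pendant –OC(=O)CH3: an acyloxy group → ester).
alkyl halide: present (CH(F) — halogen on an sp³ carbon → alkyl halide).
nitrile: present (CH(CN) — pendant –C≡N: nitrile).
amide: present (H2NCO — –C(=O)NH2: carbonyl C bonded to C and to N → amide (the N is not a separate amine)).
thiol: present (CH(CH2SH) — pendant –CH2SH → thiol).
aldehyde: absent. In CO, the carbonyl carbon is bonded to two carbons, so it is a ketone, not an aldehyde.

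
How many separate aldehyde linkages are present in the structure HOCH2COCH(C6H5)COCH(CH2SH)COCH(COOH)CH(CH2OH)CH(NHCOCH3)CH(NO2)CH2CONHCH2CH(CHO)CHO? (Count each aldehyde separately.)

2

Working along the chain:
  HOCH2: HO– on an sp³ carbon → alcohol.
  CO: –C(=O)– with carbon on both sides → ketone.
  CH(C6H5): pendant –C6H5: benzene ring → arene.
  CO: –C(=O)– with carbon on both sides → ketone.
  CH(CH2SH): pendant –CH2SH → thiol.
  CO: –C(=O)– with carbon on both sides → ketone.
  CH(COOH): pendant –COOH: carbonyl C bonded to C and –OH → carboxylic acid.
  CH(CH2OH): pendant –CH2OH on an sp³ backbone C → alcohol.
  CH(NHCOCH3): pendant –NHC(=O)CH3: N bonded to a carbonyl → amide (not amine).
  CH(NO2): –NO2 on an sp³ carbon → nitro (the N=O is not a carbonyl).
  CH2CONHCH2: –C(=O)–N– linkage → amide (the N is not an amine).
  CH(CHO): pendant –CHO: carbonyl C bonded to C and H → aldehyde.
  CHO: terminal –CHO: carbonyl C bonded to H and C → aldehyde.
Aldehyde appears at: CH(CHO), CHO → 2.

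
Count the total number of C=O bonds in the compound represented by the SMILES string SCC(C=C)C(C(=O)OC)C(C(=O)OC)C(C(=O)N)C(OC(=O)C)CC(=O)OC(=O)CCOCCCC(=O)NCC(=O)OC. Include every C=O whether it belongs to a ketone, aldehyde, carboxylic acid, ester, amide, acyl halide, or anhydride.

CH(COOCH3): ester, 1 C=O (running total 1).
CH(COOCH3): ester, 1 C=O (running total 2).
CH(CONH2): amide, 1 C=O (running total 3).
CH(OCOCH3): ester, 1 C=O (running total 4).
CH2CO-O-COCH2: anhydride, 2 C=O (running total 6).
CH2CONHCH2: amide, 1 C=O (running total 7).
COOCH3: ester, 1 C=O (running total 8).

8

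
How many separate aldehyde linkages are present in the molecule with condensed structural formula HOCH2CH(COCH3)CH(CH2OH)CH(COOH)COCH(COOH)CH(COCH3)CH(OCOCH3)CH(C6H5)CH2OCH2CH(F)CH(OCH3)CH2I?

HO– on an sp³ carbon → alcohol.
pendant –COCH3: carbonyl C bonded to two carbons → ketone.
pendant –CH2OH on an sp³ backbone C → alcohol.
pendant –COOH: carbonyl C bonded to C and –OH → carboxylic acid.
–C(=O)– with carbon on both sides → ketone.
pendant –COOH: carbonyl C bonded to C and –OH → carboxylic acid.
pendant –COCH3: carbonyl C bonded to two carbons → ketone.
pendant –OC(=O)CH3: an acyloxy group → ester.
pendant –C6H5: benzene ring → arene.
C–O–C with sp³ carbons on both sides and no adjacent C=O → ether.
halogen on an sp³ carbon → alkyl halide.
pendant –OCH3: C–O–C with sp³ C, no adjacent C=O → ether.
halogen on an sp³ carbon → alkyl halide.
No segment is a aldehyde: CH(COCH3) is ketone, not aldehyde; CH(COOH) is carboxylic acid, not aldehyde; CO is ketone, not aldehyde. → 0.

0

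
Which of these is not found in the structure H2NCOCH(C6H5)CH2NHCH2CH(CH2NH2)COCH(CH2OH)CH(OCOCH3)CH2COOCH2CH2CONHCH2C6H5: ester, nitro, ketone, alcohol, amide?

ketone: present (CO — –C(=O)– with carbon on both sides → ketone).
ester: present (CH(OCOCH3) — pendant –OC(=O)CH3: an acyloxy group → ester).
alcohol: present (CH(CH2OH) — pendant –CH2OH on an sp³ backbone C → alcohol).
amide: present (H2NCO — –C(=O)NH2: carbonyl C bonded to C and to N → amide (the N is not a separate amine)).
nitro: no segment matches this pattern.

nitro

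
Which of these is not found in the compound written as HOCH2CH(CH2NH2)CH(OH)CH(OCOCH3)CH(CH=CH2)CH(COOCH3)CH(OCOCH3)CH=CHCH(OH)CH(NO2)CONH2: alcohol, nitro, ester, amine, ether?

ester: present (CH(OCOCH3) — pendant –OC(=O)CH3: an acyloxy group → ester).
nitro: present (CH(NO2) — –NO2 on an sp³ carbon → nitro (the N=O is not a carbonyl)).
amine: present (CH(CH2NH2) — pendant –CH2NH2: N on sp³ C, no adjacent C=O → amine).
alcohol: present (HOCH2 — HO– on an sp³ carbon → alcohol).
ether: absent. In each of CH(OCOCH3) and CH(COOCH3), the C–O–C oxygen is adjacent to a C=O, so it belongs to an ester, not an ether.

ether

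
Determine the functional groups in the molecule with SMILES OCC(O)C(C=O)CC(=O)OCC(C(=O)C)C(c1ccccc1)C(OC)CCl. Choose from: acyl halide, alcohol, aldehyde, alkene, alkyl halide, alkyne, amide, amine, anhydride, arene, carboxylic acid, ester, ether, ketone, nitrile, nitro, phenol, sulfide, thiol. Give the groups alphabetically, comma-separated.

HO– on an sp³ carbon → alcohol.
–OH on an sp³ carbon → alcohol (secondary).
pendant –CHO: carbonyl C bonded to C and H → aldehyde.
–C(=O)–O–C with C on the carbonyl side → ester.
pendant –COCH3: carbonyl C bonded to two carbons → ketone.
pendant –C6H5: benzene ring → arene.
pendant –OCH3: C–O–C with sp³ C, no adjacent C=O → ether.
halogen on an sp³ carbon → alkyl halide.

alcohol, aldehyde, alkyl halide, arene, ester, ether, ketone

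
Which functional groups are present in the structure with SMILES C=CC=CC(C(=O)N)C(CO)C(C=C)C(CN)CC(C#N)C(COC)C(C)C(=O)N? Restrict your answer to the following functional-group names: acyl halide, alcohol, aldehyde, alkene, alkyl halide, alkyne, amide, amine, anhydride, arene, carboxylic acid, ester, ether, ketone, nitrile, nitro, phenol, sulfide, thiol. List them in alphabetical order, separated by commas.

alcohol, alkene, amide, amine, ether, nitrile

Working along the chain:
  CH2=CH: C=C double bond → alkene.
  CH=CH: C=C double bond → alkene.
  CH(CONH2): pendant –CONH2: carbonyl C bonded to C and N → amide.
  CH(CH2OH): pendant –CH2OH on an sp³ backbone C → alcohol.
  CH(CH=CH2): pendant –CH=CH2: C=C double bond → alkene.
  CH(CH2NH2): pendant –CH2NH2: N on sp³ C, no adjacent C=O → amine.
  CH(CN): pendant –C≡N: nitrile.
  CH(CH2OCH3): pendant –CH2OCH3: C–O–C linkage → ether.
  CONH2: –C(=O)NH2: carbonyl C bonded to C and to N → amide (the N is not a separate amine).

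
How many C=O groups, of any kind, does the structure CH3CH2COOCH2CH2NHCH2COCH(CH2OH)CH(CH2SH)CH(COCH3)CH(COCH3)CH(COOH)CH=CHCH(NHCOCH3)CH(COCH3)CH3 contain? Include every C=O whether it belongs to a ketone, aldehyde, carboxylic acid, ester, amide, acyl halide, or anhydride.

7

CH2COOCH2: ester, 1 C=O (running total 1).
CO: ketone, 1 C=O (running total 2).
CH(COCH3): ketone, 1 C=O (running total 3).
CH(COCH3): ketone, 1 C=O (running total 4).
CH(COOH): carboxylic acid, 1 C=O (running total 5).
CH(NHCOCH3): amide, 1 C=O (running total 6).
CH(COCH3): ketone, 1 C=O (running total 7).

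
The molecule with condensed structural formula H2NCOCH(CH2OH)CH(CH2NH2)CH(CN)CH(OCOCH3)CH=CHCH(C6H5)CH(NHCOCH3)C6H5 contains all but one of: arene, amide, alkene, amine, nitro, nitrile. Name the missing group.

nitro

amine: present (CH(CH2NH2) — pendant –CH2NH2: N on sp³ C, no adjacent C=O → amine).
amide: present (H2NCO — –C(=O)NH2: carbonyl C bonded to C and to N → amide (the N is not a separate amine)).
nitrile: present (CH(CN) — pendant –C≡N: nitrile).
alkene: present (CH=CH — C=C double bond → alkene).
arene: present (CH(C6H5) — pendant –C6H5: benzene ring → arene).
nitro: no segment matches this pattern.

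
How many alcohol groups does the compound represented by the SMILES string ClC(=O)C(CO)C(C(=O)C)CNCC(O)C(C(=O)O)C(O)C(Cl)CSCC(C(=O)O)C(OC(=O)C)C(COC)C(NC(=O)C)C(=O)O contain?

–C(=O)Cl: carbonyl C bonded to C and to a halogen → acyl halide (not alkyl halide).
pendant –CH2OH on an sp³ backbone C → alcohol.
pendant –COCH3: carbonyl C bonded to two carbons → ketone.
C–N–C with sp³ carbons and no adjacent C=O → amine (secondary).
–OH on an sp³ carbon → alcohol (secondary).
pendant –COOH: carbonyl C bonded to C and –OH → carboxylic acid.
–OH on an sp³ carbon → alcohol (secondary).
halogen on an sp³ carbon → alkyl halide.
C–S–C linkage → sulfide (thioether).
pendant –COOH: carbonyl C bonded to C and –OH → carboxylic acid.
pendant –OC(=O)CH3: an acyloxy group → ester.
pendant –CH2OCH3: C–O–C linkage → ether.
pendant –NHC(=O)CH3: N bonded to a carbonyl → amide (not amine).
–COOH: carbonyl C bonded to –OH and C → carboxylic acid (the –OH is not a separate alcohol).
Alcohol appears at: CH(CH2OH), CH(OH), CH(OH) → 3.

3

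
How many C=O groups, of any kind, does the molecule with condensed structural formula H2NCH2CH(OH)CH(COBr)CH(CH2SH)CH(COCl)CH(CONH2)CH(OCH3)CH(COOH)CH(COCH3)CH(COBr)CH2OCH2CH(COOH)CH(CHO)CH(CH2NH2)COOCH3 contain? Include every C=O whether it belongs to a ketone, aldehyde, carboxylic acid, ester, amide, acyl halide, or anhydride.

CH(COBr): acyl halide, 1 C=O (running total 1).
CH(COCl): acyl halide, 1 C=O (running total 2).
CH(CONH2): amide, 1 C=O (running total 3).
CH(COOH): carboxylic acid, 1 C=O (running total 4).
CH(COCH3): ketone, 1 C=O (running total 5).
CH(COBr): acyl halide, 1 C=O (running total 6).
CH(COOH): carboxylic acid, 1 C=O (running total 7).
CH(CHO): aldehyde, 1 C=O (running total 8).
COOCH3: ester, 1 C=O (running total 9).

9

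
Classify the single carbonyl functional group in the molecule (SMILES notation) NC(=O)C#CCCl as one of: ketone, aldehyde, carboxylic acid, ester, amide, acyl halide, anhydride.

The carbonyl is in the H2NCO segment: –C(=O)NH2: carbonyl C bonded to C and to N → amide (the N is not a separate amine).

amide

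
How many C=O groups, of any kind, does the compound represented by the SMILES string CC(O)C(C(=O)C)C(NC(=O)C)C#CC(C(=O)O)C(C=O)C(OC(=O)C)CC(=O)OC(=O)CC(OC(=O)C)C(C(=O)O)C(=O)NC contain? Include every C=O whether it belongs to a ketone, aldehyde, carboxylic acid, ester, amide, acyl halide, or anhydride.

10

CH(COCH3): ketone, 1 C=O (running total 1).
CH(NHCOCH3): amide, 1 C=O (running total 2).
CH(COOH): carboxylic acid, 1 C=O (running total 3).
CH(CHO): aldehyde, 1 C=O (running total 4).
CH(OCOCH3): ester, 1 C=O (running total 5).
CH2CO-O-COCH2: anhydride, 2 C=O (running total 7).
CH(OCOCH3): ester, 1 C=O (running total 8).
CH(COOH): carboxylic acid, 1 C=O (running total 9).
CONHCH3: amide, 1 C=O (running total 10).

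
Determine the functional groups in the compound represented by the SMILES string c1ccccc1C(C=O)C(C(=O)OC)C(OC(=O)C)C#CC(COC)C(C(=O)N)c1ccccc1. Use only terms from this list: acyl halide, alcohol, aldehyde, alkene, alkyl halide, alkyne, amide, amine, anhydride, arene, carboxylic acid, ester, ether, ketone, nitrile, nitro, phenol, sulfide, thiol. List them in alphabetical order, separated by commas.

Taking each segment in turn:
  C6H5: C6H5– phenyl ring → arene.
  CH(CHO): pendant –CHO: carbonyl C bonded to C and H → aldehyde.
  CH(COOCH3): pendant –COOCH3: carbonyl C bonded to C and –OCH3 → ester.
  CH(OCOCH3): pendant –OC(=O)CH3: an acyloxy group → ester.
  C≡C: C≡C triple bond → alkyne.
  CH(CH2OCH3): pendant –CH2OCH3: C–O–C linkage → ether.
  CH(CONH2): pendant –CONH2: carbonyl C bonded to C and N → amide.
  C6H5: –C6H5 phenyl ring → arene.

aldehyde, alkyne, amide, arene, ester, ether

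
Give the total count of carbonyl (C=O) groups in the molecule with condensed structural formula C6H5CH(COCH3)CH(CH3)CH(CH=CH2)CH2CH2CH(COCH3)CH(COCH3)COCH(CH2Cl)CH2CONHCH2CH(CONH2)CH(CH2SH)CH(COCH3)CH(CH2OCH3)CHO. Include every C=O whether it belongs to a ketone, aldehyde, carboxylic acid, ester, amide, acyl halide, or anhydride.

CH(COCH3): ketone, 1 C=O (running total 1).
CH(COCH3): ketone, 1 C=O (running total 2).
CH(COCH3): ketone, 1 C=O (running total 3).
CO: ketone, 1 C=O (running total 4).
CH2CONHCH2: amide, 1 C=O (running total 5).
CH(CONH2): amide, 1 C=O (running total 6).
CH(COCH3): ketone, 1 C=O (running total 7).
CHO: aldehyde, 1 C=O (running total 8).

8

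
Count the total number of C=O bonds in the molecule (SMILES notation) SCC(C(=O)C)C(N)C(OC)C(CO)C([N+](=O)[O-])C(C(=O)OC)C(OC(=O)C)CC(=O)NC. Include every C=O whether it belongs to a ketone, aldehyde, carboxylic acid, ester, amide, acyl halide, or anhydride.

CH(COCH3): ketone, 1 C=O (running total 1).
CH(COOCH3): ester, 1 C=O (running total 2).
CH(OCOCH3): ester, 1 C=O (running total 3).
CONHCH3: amide, 1 C=O (running total 4).

4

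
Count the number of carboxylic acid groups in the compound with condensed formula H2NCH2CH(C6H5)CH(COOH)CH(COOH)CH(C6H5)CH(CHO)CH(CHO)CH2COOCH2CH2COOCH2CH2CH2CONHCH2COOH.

3

Reading the structure from left to right:
  H2NCH2: –NH2 on an sp³ carbon with no adjacent C=O → amine.
  CH(C6H5): pendant –C6H5: benzene ring → arene.
  CH(COOH): pendant –COOH: carbonyl C bonded to C and –OH → carboxylic acid.
  CH(COOH): pendant –COOH: carbonyl C bonded to C and –OH → carboxylic acid.
  CH(C6H5): pendant –C6H5: benzene ring → arene.
  CH(CHO): pendant –CHO: carbonyl C bonded to C and H → aldehyde.
  CH(CHO): pendant –CHO: carbonyl C bonded to C and H → aldehyde.
  CH2COOCH2: –C(=O)–O–C with C on the carbonyl side → ester.
  CH2COOCH2: –C(=O)–O–C with C on the carbonyl side → ester.
  CH2CONHCH2: –C(=O)–N– linkage → amide (the N is not an amine).
  COOH: –COOH: carbonyl C bonded to –OH and C → carboxylic acid (the –OH is not a separate alcohol).
Carboxylic acid appears at: CH(COOH), CH(COOH), COOH → 3.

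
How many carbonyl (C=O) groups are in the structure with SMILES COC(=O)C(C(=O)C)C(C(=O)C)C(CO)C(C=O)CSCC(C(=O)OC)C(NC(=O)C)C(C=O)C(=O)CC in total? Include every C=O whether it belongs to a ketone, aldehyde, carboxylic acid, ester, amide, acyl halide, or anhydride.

8

CH3OOC: ester, 1 C=O (running total 1).
CH(COCH3): ketone, 1 C=O (running total 2).
CH(COCH3): ketone, 1 C=O (running total 3).
CH(CHO): aldehyde, 1 C=O (running total 4).
CH(COOCH3): ester, 1 C=O (running total 5).
CH(NHCOCH3): amide, 1 C=O (running total 6).
CH(CHO): aldehyde, 1 C=O (running total 7).
CO: ketone, 1 C=O (running total 8).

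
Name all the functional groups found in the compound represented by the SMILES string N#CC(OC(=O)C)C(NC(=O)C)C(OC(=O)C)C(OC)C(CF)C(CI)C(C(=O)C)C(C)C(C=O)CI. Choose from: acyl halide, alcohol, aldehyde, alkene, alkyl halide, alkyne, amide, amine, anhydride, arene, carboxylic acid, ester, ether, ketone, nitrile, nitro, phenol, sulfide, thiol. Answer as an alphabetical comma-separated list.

Working along the chain:
  N≡C: N≡C–: carbon triple-bonded to nitrogen → nitrile.
  CH(OCOCH3): pendant –OC(=O)CH3: an acyloxy group → ester.
  CH(NHCOCH3): pendant –NHC(=O)CH3: N bonded to a carbonyl → amide (not amine).
  CH(OCOCH3): pendant –OC(=O)CH3: an acyloxy group → ester.
  CH(OCH3): pendant –OCH3: C–O–C with sp³ C, no adjacent C=O → ether.
  CH(CH2F): pendant –CH2X: halogen on sp³ carbon → alkyl halide.
  CH(CH2I): pendant –CH2X: halogen on sp³ carbon → alkyl halide.
  CH(COCH3): pendant –COCH3: carbonyl C bonded to two carbons → ketone.
  CH(CHO): pendant –CHO: carbonyl C bonded to C and H → aldehyde.
  CH2I: halogen on an sp³ carbon → alkyl halide.

aldehyde, alkyl halide, amide, ester, ether, ketone, nitrile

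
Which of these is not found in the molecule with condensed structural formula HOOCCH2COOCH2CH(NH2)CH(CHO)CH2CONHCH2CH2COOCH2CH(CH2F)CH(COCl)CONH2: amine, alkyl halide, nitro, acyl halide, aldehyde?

nitro

aldehyde: present (CH(CHO) — pendant –CHO: carbonyl C bonded to C and H → aldehyde).
alkyl halide: present (CH(CH2F) — pendant –CH2X: halogen on sp³ carbon → alkyl halide).
amine: present (CH(NH2) — –NH2 on an sp³ carbon with no adjacent C=O → amine).
acyl halide: present (CH(COCl) — pendant –C(=O)X: carbonyl C bonded to C and halogen → acyl halide).
nitro: no segment matches this pattern.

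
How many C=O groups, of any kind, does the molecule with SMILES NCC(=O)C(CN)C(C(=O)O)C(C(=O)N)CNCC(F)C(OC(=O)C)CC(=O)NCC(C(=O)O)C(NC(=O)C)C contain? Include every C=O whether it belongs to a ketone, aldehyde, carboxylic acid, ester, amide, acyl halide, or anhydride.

CO: ketone, 1 C=O (running total 1).
CH(COOH): carboxylic acid, 1 C=O (running total 2).
CH(CONH2): amide, 1 C=O (running total 3).
CH(OCOCH3): ester, 1 C=O (running total 4).
CH2CONHCH2: amide, 1 C=O (running total 5).
CH(COOH): carboxylic acid, 1 C=O (running total 6).
CH(NHCOCH3): amide, 1 C=O (running total 7).

7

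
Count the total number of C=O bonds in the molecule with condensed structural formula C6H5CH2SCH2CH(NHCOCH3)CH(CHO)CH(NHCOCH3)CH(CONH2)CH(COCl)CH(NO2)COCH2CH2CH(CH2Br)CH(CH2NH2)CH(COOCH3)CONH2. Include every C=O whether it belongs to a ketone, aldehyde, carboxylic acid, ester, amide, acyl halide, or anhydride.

CH(NHCOCH3): amide, 1 C=O (running total 1).
CH(CHO): aldehyde, 1 C=O (running total 2).
CH(NHCOCH3): amide, 1 C=O (running total 3).
CH(CONH2): amide, 1 C=O (running total 4).
CH(COCl): acyl halide, 1 C=O (running total 5).
CO: ketone, 1 C=O (running total 6).
CH(COOCH3): ester, 1 C=O (running total 7).
CONH2: amide, 1 C=O (running total 8).

8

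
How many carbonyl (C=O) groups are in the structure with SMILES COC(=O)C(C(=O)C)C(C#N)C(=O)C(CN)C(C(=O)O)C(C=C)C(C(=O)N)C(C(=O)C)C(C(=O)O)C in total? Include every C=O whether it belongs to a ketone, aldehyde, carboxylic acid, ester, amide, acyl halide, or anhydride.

CH3OOC: ester, 1 C=O (running total 1).
CH(COCH3): ketone, 1 C=O (running total 2).
CO: ketone, 1 C=O (running total 3).
CH(COOH): carboxylic acid, 1 C=O (running total 4).
CH(CONH2): amide, 1 C=O (running total 5).
CH(COCH3): ketone, 1 C=O (running total 6).
CH(COOH): carboxylic acid, 1 C=O (running total 7).

7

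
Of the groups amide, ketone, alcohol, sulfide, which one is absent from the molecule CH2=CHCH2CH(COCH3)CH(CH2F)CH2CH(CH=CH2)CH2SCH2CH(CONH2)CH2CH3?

amide: present (CH(CONH2) — pendant –CONH2: carbonyl C bonded to C and N → amide).
sulfide: present (CH2SCH2 — C–S–C linkage → sulfide (thioether)).
ketone: present (CH(COCH3) — pendant –COCH3: carbonyl C bonded to two carbons → ketone).
alcohol: no segment matches this pattern.

alcohol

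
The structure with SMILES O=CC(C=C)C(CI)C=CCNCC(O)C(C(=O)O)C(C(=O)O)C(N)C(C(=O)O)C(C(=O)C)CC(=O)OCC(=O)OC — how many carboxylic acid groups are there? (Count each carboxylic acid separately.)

3

terminal –CHO: carbonyl C bonded to H and C → aldehyde.
pendant –CH=CH2: C=C double bond → alkene.
pendant –CH2X: halogen on sp³ carbon → alkyl halide.
C=C double bond → alkene.
C–N–C with sp³ carbons and no adjacent C=O → amine (secondary).
–OH on an sp³ carbon → alcohol (secondary).
pendant –COOH: carbonyl C bonded to C and –OH → carboxylic acid.
pendant –COOH: carbonyl C bonded to C and –OH → carboxylic acid.
–NH2 on an sp³ carbon with no adjacent C=O → amine.
pendant –COOH: carbonyl C bonded to C and –OH → carboxylic acid.
pendant –COCH3: carbonyl C bonded to two carbons → ketone.
–C(=O)–O–C with C on the carbonyl side → ester.
–C(=O)OCH3: carbonyl C bonded to C and to –OCH3 → ester (not ketone + ether).
Carboxylic acid appears at: CH(COOH), CH(COOH), CH(COOH) → 3.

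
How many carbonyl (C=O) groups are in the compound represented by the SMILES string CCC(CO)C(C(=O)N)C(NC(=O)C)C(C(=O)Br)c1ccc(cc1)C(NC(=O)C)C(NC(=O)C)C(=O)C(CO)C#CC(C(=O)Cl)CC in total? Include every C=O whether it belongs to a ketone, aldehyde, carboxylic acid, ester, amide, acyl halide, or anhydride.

7

CH(CONH2): amide, 1 C=O (running total 1).
CH(NHCOCH3): amide, 1 C=O (running total 2).
CH(COBr): acyl halide, 1 C=O (running total 3).
CH(NHCOCH3): amide, 1 C=O (running total 4).
CH(NHCOCH3): amide, 1 C=O (running total 5).
CO: ketone, 1 C=O (running total 6).
CH(COCl): acyl halide, 1 C=O (running total 7).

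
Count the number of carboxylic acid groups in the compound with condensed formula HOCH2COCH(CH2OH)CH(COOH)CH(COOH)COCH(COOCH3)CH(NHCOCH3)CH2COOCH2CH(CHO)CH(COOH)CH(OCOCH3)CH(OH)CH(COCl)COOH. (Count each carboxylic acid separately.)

Reading the structure from left to right:
  HOCH2: HO– on an sp³ carbon → alcohol.
  CO: –C(=O)– with carbon on both sides → ketone.
  CH(CH2OH): pendant –CH2OH on an sp³ backbone C → alcohol.
  CH(COOH): pendant –COOH: carbonyl C bonded to C and –OH → carboxylic acid.
  CH(COOH): pendant –COOH: carbonyl C bonded to C and –OH → carboxylic acid.
  CO: –C(=O)– with carbon on both sides → ketone.
  CH(COOCH3): pendant –COOCH3: carbonyl C bonded to C and –OCH3 → ester.
  CH(NHCOCH3): pendant –NHC(=O)CH3: N bonded to a carbonyl → amide (not amine).
  CH2COOCH2: –C(=O)–O–C with C on the carbonyl side → ester.
  CH(CHO): pendant –CHO: carbonyl C bonded to C and H → aldehyde.
  CH(COOH): pendant –COOH: carbonyl C bonded to C and –OH → carboxylic acid.
  CH(OCOCH3): pendant –OC(=O)CH3: an acyloxy group → ester.
  CH(OH): –OH on an sp³ carbon → alcohol (secondary).
  CH(COCl): pendant –C(=O)X: carbonyl C bonded to C and halogen → acyl halide.
  COOH: –COOH: carbonyl C bonded to –OH and C → carboxylic acid (the –OH is not a separate alcohol).
Carboxylic acid appears at: CH(COOH), CH(COOH), CH(COOH), COOH → 4.

4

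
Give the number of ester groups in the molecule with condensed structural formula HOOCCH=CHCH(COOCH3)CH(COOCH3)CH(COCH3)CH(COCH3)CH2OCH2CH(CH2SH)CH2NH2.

2

Taking each segment in turn:
  HOOC: –COOH: carbonyl C bonded to –OH and C → carboxylic acid (the –OH is not a separate alcohol).
  CH=CH: C=C double bond → alkene.
  CH(COOCH3): pendant –COOCH3: carbonyl C bonded to C and –OCH3 → ester.
  CH(COOCH3): pendant –COOCH3: carbonyl C bonded to C and –OCH3 → ester.
  CH(COCH3): pendant –COCH3: carbonyl C bonded to two carbons → ketone.
  CH(COCH3): pendant –COCH3: carbonyl C bonded to two carbons → ketone.
  CH2OCH2: C–O–C with sp³ carbons on both sides and no adjacent C=O → ether.
  CH(CH2SH): pendant –CH2SH → thiol.
  CH2NH2: –NH2 on an sp³ carbon with no adjacent C=O → amine.
Ester appears at: CH(COOCH3), CH(COOCH3) → 2.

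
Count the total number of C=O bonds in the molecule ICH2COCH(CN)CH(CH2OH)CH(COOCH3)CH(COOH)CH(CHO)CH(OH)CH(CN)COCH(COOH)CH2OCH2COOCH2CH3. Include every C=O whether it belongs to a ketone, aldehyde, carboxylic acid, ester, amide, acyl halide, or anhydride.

CO: ketone, 1 C=O (running total 1).
CH(COOCH3): ester, 1 C=O (running total 2).
CH(COOH): carboxylic acid, 1 C=O (running total 3).
CH(CHO): aldehyde, 1 C=O (running total 4).
CO: ketone, 1 C=O (running total 5).
CH(COOH): carboxylic acid, 1 C=O (running total 6).
COOCH2CH3: ester, 1 C=O (running total 7).

7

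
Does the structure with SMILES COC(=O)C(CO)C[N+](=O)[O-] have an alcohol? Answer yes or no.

yes

Taking each segment in turn:
  CH3OOC: CH3O–C(=O)–: carbonyl C bonded to C and to –OCH3 → ester (not ketone + ether).
  CH(CH2OH): pendant –CH2OH on an sp³ backbone C → alcohol.
  CH2NO2: –NO2 on carbon → nitro group.
The CH(CH2OH) segment supplies the alcohol: pendant –CH2OH on an sp³ backbone C → alcohol.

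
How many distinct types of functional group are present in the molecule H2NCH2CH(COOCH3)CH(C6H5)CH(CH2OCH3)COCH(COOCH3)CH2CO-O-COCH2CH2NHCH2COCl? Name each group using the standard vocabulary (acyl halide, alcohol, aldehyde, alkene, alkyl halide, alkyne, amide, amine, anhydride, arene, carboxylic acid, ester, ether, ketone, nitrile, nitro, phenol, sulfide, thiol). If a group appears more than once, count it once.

–NH2 on an sp³ carbon with no adjacent C=O → amine.
pendant –COOCH3: carbonyl C bonded to C and –OCH3 → ester.
pendant –C6H5: benzene ring → arene.
pendant –CH2OCH3: C–O–C linkage → ether.
–C(=O)– with carbon on both sides → ketone.
pendant –COOCH3: carbonyl C bonded to C and –OCH3 → ester.
two acyl groups sharing one oxygen, –C(=O)–O–C(=O)– → anhydride.
C–N–C with sp³ carbons and no adjacent C=O → amine (secondary).
–C(=O)Cl: carbonyl C bonded to C and to a halogen → acyl halide (not alkyl halide).
Distinct types present: acyl halide, amine, anhydride, arene, ester, ether, ketone.

7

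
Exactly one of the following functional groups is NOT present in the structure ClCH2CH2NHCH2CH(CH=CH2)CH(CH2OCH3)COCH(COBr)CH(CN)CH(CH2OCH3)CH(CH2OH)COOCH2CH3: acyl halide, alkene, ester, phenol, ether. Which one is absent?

alkene: present (CH(CH=CH2) — pendant –CH=CH2: C=C double bond → alkene).
ether: present (CH(CH2OCH3) — pendant –CH2OCH3: C–O–C linkage → ether).
acyl halide: present (CH(COBr) — pendant –C(=O)X: carbonyl C bonded to C and halogen → acyl halide).
ester: present (COOCH2CH3 — –C(=O)OCH2CH3: carbonyl C bonded to C and to –OEt → ester).
phenol: absent. In CH(CH2OH), the –OH is on an sp³ carbon, not on an aromatic ring, so it is an alcohol.

phenol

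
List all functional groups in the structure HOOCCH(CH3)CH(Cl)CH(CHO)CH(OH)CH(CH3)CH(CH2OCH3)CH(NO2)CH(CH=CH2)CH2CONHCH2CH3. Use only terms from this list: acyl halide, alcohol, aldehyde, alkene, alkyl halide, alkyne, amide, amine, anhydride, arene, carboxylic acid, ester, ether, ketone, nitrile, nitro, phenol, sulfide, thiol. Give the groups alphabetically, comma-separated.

–COOH: carbonyl C bonded to –OH and C → carboxylic acid (the –OH is not a separate alcohol).
halogen on an sp³ carbon → alkyl halide.
pendant –CHO: carbonyl C bonded to C and H → aldehyde.
–OH on an sp³ carbon → alcohol (secondary).
pendant –CH2OCH3: C–O–C linkage → ether.
–NO2 on an sp³ carbon → nitro (the N=O is not a carbonyl).
pendant –CH=CH2: C=C double bond → alkene.
–C(=O)–N– linkage → amide (the N is not an amine).

alcohol, aldehyde, alkene, alkyl halide, amide, carboxylic acid, ether, nitro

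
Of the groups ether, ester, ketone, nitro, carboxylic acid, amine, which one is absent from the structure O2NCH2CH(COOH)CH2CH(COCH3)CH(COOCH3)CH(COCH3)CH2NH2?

ether

ester: present (CH(COOCH3) — pendant –COOCH3: carbonyl C bonded to C and –OCH3 → ester).
amine: present (CH2NH2 — –NH2 on an sp³ carbon with no adjacent C=O → amine).
nitro: present (O2NCH2 — –NO2 on carbon → nitro group).
ketone: present (CH(COCH3) — pendant –COCH3: carbonyl C bonded to two carbons → ketone).
carboxylic acid: present (CH(COOH) — pendant –COOH: carbonyl C bonded to C and –OH → carboxylic acid).
ether: absent. In CH(COOCH3), the C–O–C oxygen is adjacent to a C=O, so it belongs to an ester, not an ether.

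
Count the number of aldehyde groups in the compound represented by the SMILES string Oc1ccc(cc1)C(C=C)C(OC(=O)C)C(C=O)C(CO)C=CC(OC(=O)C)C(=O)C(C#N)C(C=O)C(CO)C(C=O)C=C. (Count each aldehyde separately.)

3

Reading the structure from left to right:
  HOC6H4: –OH attached directly to an aromatic ring → phenol (not alcohol); the ring itself is an arene.
  CH(CH=CH2): pendant –CH=CH2: C=C double bond → alkene.
  CH(OCOCH3): pendant –OC(=O)CH3: an acyloxy group → ester.
  CH(CHO): pendant –CHO: carbonyl C bonded to C and H → aldehyde.
  CH(CH2OH): pendant –CH2OH on an sp³ backbone C → alcohol.
  CH=CH: C=C double bond → alkene.
  CH(OCOCH3): pendant –OC(=O)CH3: an acyloxy group → ester.
  CO: –C(=O)– with carbon on both sides → ketone.
  CH(CN): pendant –C≡N: nitrile.
  CH(CHO): pendant –CHO: carbonyl C bonded to C and H → aldehyde.
  CH(CH2OH): pendant –CH2OH on an sp³ backbone C → alcohol.
  CH(CHO): pendant –CHO: carbonyl C bonded to C and H → aldehyde.
  CH=CH2: C=C double bond → alkene.
Aldehyde appears at: CH(CHO), CH(CHO), CH(CHO) → 3.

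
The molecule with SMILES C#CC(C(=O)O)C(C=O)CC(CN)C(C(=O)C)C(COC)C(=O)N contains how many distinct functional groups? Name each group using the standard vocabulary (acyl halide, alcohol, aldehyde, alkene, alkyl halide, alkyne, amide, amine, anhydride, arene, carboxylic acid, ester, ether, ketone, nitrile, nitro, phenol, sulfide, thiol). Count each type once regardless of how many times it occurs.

Working along the chain:
  HC≡C: C≡C triple bond → alkyne.
  CH(COOH): pendant –COOH: carbonyl C bonded to C and –OH → carboxylic acid.
  CH(CHO): pendant –CHO: carbonyl C bonded to C and H → aldehyde.
  CH(CH2NH2): pendant –CH2NH2: N on sp³ C, no adjacent C=O → amine.
  CH(COCH3): pendant –COCH3: carbonyl C bonded to two carbons → ketone.
  CH(CH2OCH3): pendant –CH2OCH3: C–O–C linkage → ether.
  CONH2: –C(=O)NH2: carbonyl C bonded to C and to N → amide (the N is not a separate amine).
Distinct types present: aldehyde, alkyne, amide, amine, carboxylic acid, ether, ketone.

7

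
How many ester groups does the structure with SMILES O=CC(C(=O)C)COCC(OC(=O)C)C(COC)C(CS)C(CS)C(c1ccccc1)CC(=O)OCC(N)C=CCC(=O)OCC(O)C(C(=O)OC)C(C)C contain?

4

Working along the chain:
  OHC: terminal –CHO: carbonyl C bonded to H and C → aldehyde.
  CH(COCH3): pendant –COCH3: carbonyl C bonded to two carbons → ketone.
  CH2OCH2: C–O–C with sp³ carbons on both sides and no adjacent C=O → ether.
  CH(OCOCH3): pendant –OC(=O)CH3: an acyloxy group → ester.
  CH(CH2OCH3): pendant –CH2OCH3: C–O–C linkage → ether.
  CH(CH2SH): pendant –CH2SH → thiol.
  CH(CH2SH): pendant –CH2SH → thiol.
  CH(C6H5): pendant –C6H5: benzene ring → arene.
  CH2COOCH2: –C(=O)–O–C with C on the carbonyl side → ester.
  CH(NH2): –NH2 on an sp³ carbon with no adjacent C=O → amine.
  CH=CH: C=C double bond → alkene.
  CH2COOCH2: –C(=O)–O–C with C on the carbonyl side → ester.
  CH(OH): –OH on an sp³ carbon → alcohol (secondary).
  CH(COOCH3): pendant –COOCH3: carbonyl C bonded to C and –OCH3 → ester.
Ester appears at: CH(OCOCH3), CH2COOCH2, CH2COOCH2, CH(COOCH3) → 4.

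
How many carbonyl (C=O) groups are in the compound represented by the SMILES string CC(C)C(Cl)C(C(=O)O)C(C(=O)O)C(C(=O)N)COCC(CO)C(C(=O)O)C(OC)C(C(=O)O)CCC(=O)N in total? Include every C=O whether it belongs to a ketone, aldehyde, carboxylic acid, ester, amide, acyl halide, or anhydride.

CH(COOH): carboxylic acid, 1 C=O (running total 1).
CH(COOH): carboxylic acid, 1 C=O (running total 2).
CH(CONH2): amide, 1 C=O (running total 3).
CH(COOH): carboxylic acid, 1 C=O (running total 4).
CH(COOH): carboxylic acid, 1 C=O (running total 5).
CONH2: amide, 1 C=O (running total 6).

6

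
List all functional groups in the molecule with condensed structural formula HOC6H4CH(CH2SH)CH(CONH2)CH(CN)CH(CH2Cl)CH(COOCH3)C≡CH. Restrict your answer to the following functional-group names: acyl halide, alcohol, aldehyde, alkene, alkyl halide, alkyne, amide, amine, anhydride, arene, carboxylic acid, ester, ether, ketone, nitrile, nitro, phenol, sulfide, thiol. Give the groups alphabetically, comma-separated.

alkyl halide, alkyne, amide, arene, ester, nitrile, phenol, thiol

–OH attached directly to an aromatic ring → phenol (not alcohol); the ring itself is an arene.
pendant –CH2SH → thiol.
pendant –CONH2: carbonyl C bonded to C and N → amide.
pendant –C≡N: nitrile.
pendant –CH2X: halogen on sp³ carbon → alkyl halide.
pendant –COOCH3: carbonyl C bonded to C and –OCH3 → ester.
C≡C triple bond → alkyne.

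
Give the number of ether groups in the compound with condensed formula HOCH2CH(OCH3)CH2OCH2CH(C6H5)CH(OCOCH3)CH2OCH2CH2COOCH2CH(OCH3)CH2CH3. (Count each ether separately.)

4

Working along the chain:
  HOCH2: HO– on an sp³ carbon → alcohol.
  CH(OCH3): pendant –OCH3: C–O–C with sp³ C, no adjacent C=O → ether.
  CH2OCH2: C–O–C with sp³ carbons on both sides and no adjacent C=O → ether.
  CH(C6H5): pendant –C6H5: benzene ring → arene.
  CH(OCOCH3): pendant –OC(=O)CH3: an acyloxy group → ester.
  CH2OCH2: C–O–C with sp³ carbons on both sides and no adjacent C=O → ether.
  CH2COOCH2: –C(=O)–O–C with C on the carbonyl side → ester.
  CH(OCH3): pendant –OCH3: C–O–C with sp³ C, no adjacent C=O → ether.
Ether appears at: CH(OCH3), CH2OCH2, CH2OCH2, CH(OCH3) → 4.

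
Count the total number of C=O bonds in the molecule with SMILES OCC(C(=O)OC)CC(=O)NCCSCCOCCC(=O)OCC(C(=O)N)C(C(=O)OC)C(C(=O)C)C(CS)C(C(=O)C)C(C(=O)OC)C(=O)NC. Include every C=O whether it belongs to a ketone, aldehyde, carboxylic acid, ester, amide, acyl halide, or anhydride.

9

CH(COOCH3): ester, 1 C=O (running total 1).
CH2CONHCH2: amide, 1 C=O (running total 2).
CH2COOCH2: ester, 1 C=O (running total 3).
CH(CONH2): amide, 1 C=O (running total 4).
CH(COOCH3): ester, 1 C=O (running total 5).
CH(COCH3): ketone, 1 C=O (running total 6).
CH(COCH3): ketone, 1 C=O (running total 7).
CH(COOCH3): ester, 1 C=O (running total 8).
CONHCH3: amide, 1 C=O (running total 9).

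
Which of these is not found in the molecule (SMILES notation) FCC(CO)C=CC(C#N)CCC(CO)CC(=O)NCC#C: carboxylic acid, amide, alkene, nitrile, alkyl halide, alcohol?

alcohol: present (CH(CH2OH) — pendant –CH2OH on an sp³ backbone C → alcohol).
nitrile: present (CH(CN) — pendant –C≡N: nitrile).
alkyl halide: present (FCH2 — halogen on an sp³ carbon → alkyl halide).
amide: present (CH2CONHCH2 — –C(=O)–N– linkage → amide (the N is not an amine)).
alkene: present (CH=CH — C=C double bond → alkene).
carboxylic acid: absent. In CH2CONHCH2, the carbonyl is bonded to nitrogen, not to –OH; that is an amide.

carboxylic acid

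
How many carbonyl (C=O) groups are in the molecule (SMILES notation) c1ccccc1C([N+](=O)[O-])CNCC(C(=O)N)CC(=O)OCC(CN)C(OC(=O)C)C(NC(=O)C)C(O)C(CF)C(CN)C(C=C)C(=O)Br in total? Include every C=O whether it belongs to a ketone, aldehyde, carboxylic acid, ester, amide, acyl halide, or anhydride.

5

CH(CONH2): amide, 1 C=O (running total 1).
CH2COOCH2: ester, 1 C=O (running total 2).
CH(OCOCH3): ester, 1 C=O (running total 3).
CH(NHCOCH3): amide, 1 C=O (running total 4).
COBr: acyl halide, 1 C=O (running total 5).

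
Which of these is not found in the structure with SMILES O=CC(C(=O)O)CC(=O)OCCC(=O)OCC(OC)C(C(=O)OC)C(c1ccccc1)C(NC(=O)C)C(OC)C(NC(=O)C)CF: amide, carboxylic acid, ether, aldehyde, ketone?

ketone

amide: present (CH(NHCOCH3) — pendant –NHC(=O)CH3: N bonded to a carbonyl → amide (not amine)).
aldehyde: present (OHC — terminal –CHO: carbonyl C bonded to H and C → aldehyde).
ether: present (CH(OCH3) — pendant –OCH3: C–O–C with sp³ C, no adjacent C=O → ether).
carboxylic acid: present (CH(COOH) — pendant –COOH: carbonyl C bonded to C and –OH → carboxylic acid).
ketone: absent. In each of CH2COOCH2 and CH(COOCH3), the C=O is bonded to an –O–C group, which defines an ester, not a ketone. In CH(NHCOCH3), the C=O is bonded to nitrogen, which defines an amide, not a ketone. In CH(COOH), the C=O bears an –OH, making it a carboxylic acid rather than a ketone. In OHC, the carbonyl carbon carries an H, so it is an aldehyde, not a ketone.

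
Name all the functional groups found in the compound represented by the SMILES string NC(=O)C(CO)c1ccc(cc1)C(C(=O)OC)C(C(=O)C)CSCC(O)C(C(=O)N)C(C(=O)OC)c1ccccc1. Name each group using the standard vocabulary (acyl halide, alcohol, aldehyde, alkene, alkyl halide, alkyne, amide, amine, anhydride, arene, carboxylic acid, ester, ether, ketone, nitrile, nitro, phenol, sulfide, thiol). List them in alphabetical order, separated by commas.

Reading the structure from left to right:
  H2NCO: –C(=O)NH2: carbonyl C bonded to C and to N → amide (the N is not a separate amine).
  CH(CH2OH): pendant –CH2OH on an sp³ backbone C → alcohol.
  C6H4: para-disubstituted benzene ring → arene.
  CH(COOCH3): pendant –COOCH3: carbonyl C bonded to C and –OCH3 → ester.
  CH(COCH3): pendant –COCH3: carbonyl C bonded to two carbons → ketone.
  CH2SCH2: C–S–C linkage → sulfide (thioether).
  CH(OH): –OH on an sp³ carbon → alcohol (secondary).
  CH(CONH2): pendant –CONH2: carbonyl C bonded to C and N → amide.
  CH(COOCH3): pendant –COOCH3: carbonyl C bonded to C and –OCH3 → ester.
  C6H5: –C6H5 phenyl ring → arene.

alcohol, amide, arene, ester, ketone, sulfide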